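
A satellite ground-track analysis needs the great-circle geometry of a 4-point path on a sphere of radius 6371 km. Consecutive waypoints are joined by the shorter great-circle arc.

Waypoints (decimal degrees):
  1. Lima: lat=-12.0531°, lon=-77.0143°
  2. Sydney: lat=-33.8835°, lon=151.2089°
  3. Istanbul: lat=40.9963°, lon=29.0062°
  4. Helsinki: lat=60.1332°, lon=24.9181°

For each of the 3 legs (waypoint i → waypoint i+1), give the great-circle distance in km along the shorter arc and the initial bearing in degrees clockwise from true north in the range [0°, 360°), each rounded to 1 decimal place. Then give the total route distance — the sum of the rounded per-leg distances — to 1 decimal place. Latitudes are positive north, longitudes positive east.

Leg 1: dist=12800.5 km, bearing=223.1°
Leg 2: dist=14944.4 km, bearing=296.6°
Leg 3: dist=2146.4 km, bearing=353.8°
Total: 29891.3 km

Leg 1: φ1=-0.2103663, φ2=-0.5913786, Δφ=-0.3810124, Δλ=3.9832463 rad; a=sin²(Δφ/2)+cosφ1·cosφ2·sin²(Δλ/2)=0.7122380485; c=2·atan2(√a, √(1-a))=2.009179516; dist=6371·c=12800.483 ≈ 12800.5 km; running total=12800.5 km
Leg 1 bearing: y=sinΔλ·cosφ2=-0.61909795, x=cosφ1·sinφ2-sinφ1·cosφ2·cosΔλ=-0.66071005; θ=atan2(y, x)=-136.8623° <0 so +360° → 223.1377° ≈ 223.1°
Leg 2: φ1=-0.5913786, φ2=0.7155204, Δφ=1.3068991, Δλ=-2.1328395 rad; a=sin²(Δφ/2)+cosφ1·cosφ2·sin²(Δλ/2)=0.8498207151; c=2·atan2(√a, √(1-a))=2.345691849; dist=6371·c=14944.403 ≈ 14944.4 km; running total=27744.9 km
Leg 2 bearing: y=sinΔλ·cosφ2=-0.63864698, x=cosφ1·sinφ2-sinφ1·cosφ2·cosΔλ=0.32036214; θ=atan2(y, x)=-63.3605° <0 so +360° → 296.6395° ≈ 296.6°
Leg 3: φ1=0.7155204, φ2=1.0495223, Δφ=0.3340019, Δλ=-0.0713508 rad; a=sin²(Δφ/2)+cosφ1·cosφ2·sin²(Δλ/2)=0.0281091716; c=2·atan2(√a, √(1-a))=0.336906919; dist=6371·c=2146.434 ≈ 2146.4 km; running total=29891.3 km
Leg 3 bearing: y=sinΔλ·cosφ2=-0.03550151, x=cosφ1·sinφ2-sinφ1·cosφ2·cosΔλ=0.32865761; θ=atan2(y, x)=-6.1652° <0 so +360° → 353.8348° ≈ 353.8°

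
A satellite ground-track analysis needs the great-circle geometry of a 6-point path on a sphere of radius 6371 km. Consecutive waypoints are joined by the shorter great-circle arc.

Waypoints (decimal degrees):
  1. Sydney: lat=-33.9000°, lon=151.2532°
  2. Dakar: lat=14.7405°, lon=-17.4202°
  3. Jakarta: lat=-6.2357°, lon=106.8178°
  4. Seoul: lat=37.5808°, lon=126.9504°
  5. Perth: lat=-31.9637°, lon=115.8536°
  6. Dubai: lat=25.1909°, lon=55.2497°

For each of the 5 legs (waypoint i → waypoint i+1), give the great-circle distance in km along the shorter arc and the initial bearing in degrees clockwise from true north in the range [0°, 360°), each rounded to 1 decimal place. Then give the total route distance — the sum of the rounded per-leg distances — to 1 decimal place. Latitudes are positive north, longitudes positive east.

Leg 1: φ1=-0.5916666, φ2=0.2572703, Δφ=0.8489369, Δλ=-2.9439062 rad; a=sin²(Δφ/2)+cosφ1·cosφ2·sin²(Δλ/2)=0.9644874867; c=2·atan2(√a, √(1-a))=2.762430201; dist=6371·c=17599.443 ≈ 17599.4 km; running total=17599.4 km
Leg 1 bearing: y=sinΔλ·cosφ2=-0.18993745, x=cosφ1·sinφ2-sinφ1·cosφ2·cosΔλ=-0.31769367; θ=atan2(y, x)=-149.1263° <0 so +360° → 210.8737° ≈ 210.9°
Leg 2: φ1=0.2572703, φ2=-0.1088335, Δφ=-0.3661038, Δλ=2.1683622 rad; a=sin²(Δφ/2)+cosφ1·cosφ2·sin²(Δλ/2)=0.7842662027; c=2·atan2(√a, √(1-a))=2.175517119; dist=6371·c=13860.220 ≈ 13860.2 km; running total=31459.6 km
Leg 2 bearing: y=sinΔλ·cosφ2=0.82181637, x=cosφ1·sinφ2-sinφ1·cosφ2·cosΔλ=0.03726602; θ=atan2(y, x)=87.4036° ≈ 87.4°
Leg 3: φ1=-0.1088335, φ2=0.6559087, Δφ=0.7647422, Δλ=0.3513802 rad; a=sin²(Δφ/2)+cosφ1·cosφ2·sin²(Δλ/2)=0.1632875779; c=2·atan2(√a, √(1-a))=0.831964430; dist=6371·c=5300.445 ≈ 5300.4 km; running total=36760.0 km
Leg 3 bearing: y=sinΔλ·cosφ2=0.27277167, x=cosφ1·sinφ2-sinφ1·cosφ2·cosΔλ=0.68709140; θ=atan2(y, x)=21.6528° ≈ 21.7°
Leg 4: φ1=0.6559087, φ2=-0.5578718, Δφ=-1.2137805, Δλ=-0.1936757 rad; a=sin²(Δφ/2)+cosφ1·cosφ2·sin²(Δλ/2)=0.3315453272; c=2·atan2(√a, √(1-a))=1.227163928; dist=6371·c=7818.261 ≈ 7818.3 km; running total=44578.3 km
Leg 4 bearing: y=sinΔλ·cosφ2=-0.16328599, x=cosφ1·sinφ2-sinφ1·cosφ2·cosΔλ=-0.92727007; θ=atan2(y, x)=-170.0130° <0 so +360° → 189.9870° ≈ 190.0°
Leg 5: φ1=-0.5578718, φ2=0.4396641, Δφ=0.9975360, Δλ=-1.0577376 rad; a=sin²(Δφ/2)+cosφ1·cosφ2·sin²(Δλ/2)=0.4242517655; c=2·atan2(√a, √(1-a))=1.418714286; dist=6371·c=9038.629 ≈ 9038.6 km; running total=53616.9 km
Leg 5 bearing: y=sinΔλ·cosφ2=-0.78838697, x=cosφ1·sinφ2-sinφ1·cosφ2·cosΔλ=0.59623386; θ=atan2(y, x)=-52.9009° <0 so +360° → 307.0991° ≈ 307.1°

Leg 1: dist=17599.4 km, bearing=210.9°
Leg 2: dist=13860.2 km, bearing=87.4°
Leg 3: dist=5300.4 km, bearing=21.7°
Leg 4: dist=7818.3 km, bearing=190.0°
Leg 5: dist=9038.6 km, bearing=307.1°
Total: 53616.9 km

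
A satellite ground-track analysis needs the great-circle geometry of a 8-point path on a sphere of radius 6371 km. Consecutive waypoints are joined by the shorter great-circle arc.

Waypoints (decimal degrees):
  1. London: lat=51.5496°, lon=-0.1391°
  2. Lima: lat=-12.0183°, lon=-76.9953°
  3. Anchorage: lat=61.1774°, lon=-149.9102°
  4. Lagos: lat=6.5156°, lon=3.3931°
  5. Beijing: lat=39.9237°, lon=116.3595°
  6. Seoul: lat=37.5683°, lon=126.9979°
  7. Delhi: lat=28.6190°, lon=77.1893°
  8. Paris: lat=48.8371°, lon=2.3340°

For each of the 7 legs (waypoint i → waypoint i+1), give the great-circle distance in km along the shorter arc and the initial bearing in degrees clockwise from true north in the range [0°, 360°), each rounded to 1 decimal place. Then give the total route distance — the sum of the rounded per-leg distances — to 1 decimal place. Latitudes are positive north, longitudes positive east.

Leg 1: φ1=0.8997102, φ2=-0.2097589, Δφ=-1.1094692, Δλ=-1.3413937 rad; a=sin²(Δφ/2)+cosφ1·cosφ2·sin²(Δλ/2)=0.5123831590; c=2·atan2(√a, √(1-a))=1.595565177; dist=6371·c=10165.346 ≈ 10165.3 km; running total=10165.3 km
Leg 1 bearing: y=sinΔλ·cosφ2=-0.95245778, x=cosφ1·sinφ2-sinφ1·cosφ2·cosΔλ=-0.30366231; θ=atan2(y, x)=-107.6833° <0 so +360° → 252.3167° ≈ 252.3°
Leg 2: φ1=-0.2097589, φ2=1.0677471, Δφ=1.2775060, Δλ=-1.2726051 rad; a=sin²(Δφ/2)+cosφ1·cosφ2·sin²(Δλ/2)=0.5219481514; c=2·atan2(√a, √(1-a))=1.614706739; dist=6371·c=10287.297 ≈ 10287.3 km; running total=20452.6 km
Leg 2 bearing: y=sinΔλ·cosφ2=-0.46082398, x=cosφ1·sinφ2-sinφ1·cosφ2·cosΔλ=0.88640531; θ=atan2(y, x)=-27.4690° <0 so +360° → 332.5310° ≈ 332.5°
Leg 3: φ1=1.0677471, φ2=0.1137187, Δφ=-0.9540284, Δλ=2.6756473 rad; a=sin²(Δφ/2)+cosφ1·cosφ2·sin²(Δλ/2)=0.6642540190; c=2·atan2(√a, √(1-a))=1.905519838; dist=6371·c=12140.067 ≈ 12140.1 km; running total=32592.7 km
Leg 3 bearing: y=sinΔλ·cosφ2=0.44636572, x=cosφ1·sinφ2-sinφ1·cosφ2·cosΔλ=0.83237018; θ=atan2(y, x)=28.2028° ≈ 28.2°
Leg 4: φ1=0.1137187, φ2=0.6968000, Δφ=0.5830813, Δλ=1.9716356 rad; a=sin²(Δφ/2)+cosφ1·cosφ2·sin²(Δλ/2)=0.6122405557; c=2·atan2(√a, √(1-a))=1.797206852; dist=6371·c=11450.005 ≈ 11450.0 km; running total=44042.7 km
Leg 4 bearing: y=sinΔλ·cosφ2=0.70611055, x=cosφ1·sinφ2-sinφ1·cosφ2·cosΔλ=0.67157734; θ=atan2(y, x)=46.4359° ≈ 46.4°
Leg 5: φ1=0.6968000, φ2=0.6556905, Δφ=-0.0411095, Δλ=0.1856751 rad; a=sin²(Δφ/2)+cosφ1·cosφ2·sin²(Δλ/2)=0.0056464820; c=2·atan2(√a, √(1-a))=0.150427945; dist=6371·c=958.376 ≈ 958.4 km; running total=45001.1 km
Leg 5 bearing: y=sinΔλ·cosφ2=0.14632695, x=cosφ1·sinφ2-sinφ1·cosφ2·cosΔλ=-0.03235460; θ=atan2(y, x)=102.4682° ≈ 102.5°
Leg 6: φ1=0.6556905, φ2=0.4994958, Δφ=-0.1561948, Δλ=-0.8693241 rad; a=sin²(Δφ/2)+cosφ1·cosφ2·sin²(Δλ/2)=0.1294697045; c=2·atan2(√a, √(1-a))=0.736147761; dist=6371·c=4689.997 ≈ 4690.0 km; running total=49691.1 km
Leg 6 bearing: y=sinΔλ·cosφ2=-0.67056367, x=cosφ1·sinφ2-sinφ1·cosφ2·cosΔλ=0.03425742; θ=atan2(y, x)=-87.0754° <0 so +360° → 272.9246° ≈ 272.9°
Leg 7: φ1=0.4994958, φ2=0.8523682, Δφ=0.3528724, Δλ=-1.3064714 rad; a=sin²(Δφ/2)+cosφ1·cosφ2·sin²(Δλ/2)=0.2442254495; c=2·atan2(√a, √(1-a))=1.033809658; dist=6371·c=6586.401 ≈ 6586.4 km; running total=56277.5 km
Leg 7 bearing: y=sinΔλ·cosφ2=-0.63534217, x=cosφ1·sinφ2-sinφ1·cosφ2·cosΔλ=0.57849619; θ=atan2(y, x)=-47.6813° <0 so +360° → 312.3187° ≈ 312.3°

Leg 1: dist=10165.3 km, bearing=252.3°
Leg 2: dist=10287.3 km, bearing=332.5°
Leg 3: dist=12140.1 km, bearing=28.2°
Leg 4: dist=11450.0 km, bearing=46.4°
Leg 5: dist=958.4 km, bearing=102.5°
Leg 6: dist=4690.0 km, bearing=272.9°
Leg 7: dist=6586.4 km, bearing=312.3°
Total: 56277.5 km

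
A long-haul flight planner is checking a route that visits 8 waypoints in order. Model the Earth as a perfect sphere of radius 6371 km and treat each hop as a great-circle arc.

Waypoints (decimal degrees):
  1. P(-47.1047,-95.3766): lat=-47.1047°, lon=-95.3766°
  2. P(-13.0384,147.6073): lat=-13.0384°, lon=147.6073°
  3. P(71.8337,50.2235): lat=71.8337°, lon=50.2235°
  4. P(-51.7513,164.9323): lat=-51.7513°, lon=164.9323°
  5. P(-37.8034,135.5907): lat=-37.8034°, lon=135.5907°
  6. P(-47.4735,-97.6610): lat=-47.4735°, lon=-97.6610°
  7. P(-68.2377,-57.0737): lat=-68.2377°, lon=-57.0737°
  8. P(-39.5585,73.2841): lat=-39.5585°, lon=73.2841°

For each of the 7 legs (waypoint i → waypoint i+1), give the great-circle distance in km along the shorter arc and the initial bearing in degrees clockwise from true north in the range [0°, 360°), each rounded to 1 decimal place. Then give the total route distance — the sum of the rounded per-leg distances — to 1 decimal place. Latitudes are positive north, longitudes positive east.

Leg 1: φ1=-0.8221321, φ2=-0.2275630, Δφ=0.5945691, Δλ=4.2408691 rad; a=sin²(Δφ/2)+cosφ1·cosφ2·sin²(Δλ/2)=0.5679678282; c=2·atan2(√a, √(1-a))=1.707154151; dist=6371·c=10876.279 ≈ 10876.3 km; running total=10876.3 km
Leg 1 bearing: y=sinΔλ·cosφ2=-0.86791124, x=cosφ1·sinφ2-sinφ1·cosφ2·cosΔλ=-0.47775681; θ=atan2(y, x)=-118.8313° <0 so +360° → 241.1687° ≈ 241.2°
Leg 2: φ1=-0.2275630, φ2=1.2537346, Δφ=1.4812976, Δλ=-1.6996679 rad; a=sin²(Δφ/2)+cosφ1·cosφ2·sin²(Δλ/2)=0.6266969578; c=2·atan2(√a, √(1-a))=1.826983398; dist=6371·c=11639.711 ≈ 11639.7 km; running total=22516.0 km
Leg 2 bearing: y=sinΔλ·cosφ2=-0.30919072, x=cosφ1·sinφ2-sinφ1·cosφ2·cosΔλ=0.91662022; θ=atan2(y, x)=-18.6401° <0 so +360° → 341.3599° ≈ 341.4°
Leg 3: φ1=1.2537346, φ2=-0.9032306, Δφ=-2.1569652, Δλ=2.0020462 rad; a=sin²(Δφ/2)+cosφ1·cosφ2·sin²(Δλ/2)=0.9134336970; c=2·atan2(√a, √(1-a))=2.544310887; dist=6371·c=16209.805 ≈ 16209.8 km; running total=38725.8 km
Leg 3 bearing: y=sinΔλ·cosφ2=0.56239599, x=cosφ1·sinφ2-sinφ1·cosφ2·cosΔλ=0.00103184; θ=atan2(y, x)=89.8949° ≈ 89.9°
Leg 4: φ1=-0.9032306, φ2=-0.6597938, Δφ=0.2434368, Δλ=-0.5121075 rad; a=sin²(Δφ/2)+cosφ1·cosφ2·sin²(Δλ/2)=0.0461175507; c=2·atan2(√a, √(1-a))=0.432871645; dist=6371·c=2757.825 ≈ 2757.8 km; running total=41483.6 km
Leg 4 bearing: y=sinΔλ·cosφ2=-0.38717038, x=cosφ1·sinφ2-sinφ1·cosφ2·cosΔλ=0.16143726; θ=atan2(y, x)=-67.3655° <0 so +360° → 292.6345° ≈ 292.6°
Leg 5: φ1=-0.6597938, φ2=-0.8285689, Δφ=-0.1687751, Δλ=-4.0710102 rad; a=sin²(Δφ/2)+cosφ1·cosφ2·sin²(Δλ/2)=0.4339032656; c=2·atan2(√a, √(1-a))=1.438214782; dist=6371·c=9162.866 ≈ 9162.9 km; running total=50646.5 km
Leg 5 bearing: y=sinΔλ·cosφ2=0.54160440, x=cosφ1·sinφ2-sinφ1·cosφ2·cosΔλ=-0.83017442; θ=atan2(y, x)=146.8796° ≈ 146.9°
Leg 6: φ1=-0.8285689, φ2=-1.1909725, Δφ=-0.3624037, Δλ=0.7083820 rad; a=sin²(Δφ/2)+cosφ1·cosφ2·sin²(Δλ/2)=0.0626222772; c=2·atan2(√a, √(1-a))=0.505865429; dist=6371·c=3222.869 ≈ 3222.9 km; running total=53869.4 km
Leg 6 bearing: y=sinΔλ·cosφ2=0.24121658, x=cosφ1·sinφ2-sinφ1·cosφ2·cosΔλ=-0.42025882; θ=atan2(y, x)=150.1454° ≈ 150.1°
Leg 7: φ1=-1.1909725, φ2=-0.6904261, Δφ=0.5005465, Δλ=2.2751728 rad; a=sin²(Δφ/2)+cosφ1·cosφ2·sin²(Δλ/2)=0.2968122998; c=2·atan2(√a, √(1-a))=1.152312701; dist=6371·c=7341.384 ≈ 7341.4 km; running total=61210.8 km
Leg 7 bearing: y=sinΔλ·cosφ2=0.58749467, x=cosφ1·sinφ2-sinφ1·cosφ2·cosΔλ=-0.69979215; θ=atan2(y, x)=139.9856° ≈ 140.0°

Leg 1: dist=10876.3 km, bearing=241.2°
Leg 2: dist=11639.7 km, bearing=341.4°
Leg 3: dist=16209.8 km, bearing=89.9°
Leg 4: dist=2757.8 km, bearing=292.6°
Leg 5: dist=9162.9 km, bearing=146.9°
Leg 6: dist=3222.9 km, bearing=150.1°
Leg 7: dist=7341.4 km, bearing=140.0°
Total: 61210.8 km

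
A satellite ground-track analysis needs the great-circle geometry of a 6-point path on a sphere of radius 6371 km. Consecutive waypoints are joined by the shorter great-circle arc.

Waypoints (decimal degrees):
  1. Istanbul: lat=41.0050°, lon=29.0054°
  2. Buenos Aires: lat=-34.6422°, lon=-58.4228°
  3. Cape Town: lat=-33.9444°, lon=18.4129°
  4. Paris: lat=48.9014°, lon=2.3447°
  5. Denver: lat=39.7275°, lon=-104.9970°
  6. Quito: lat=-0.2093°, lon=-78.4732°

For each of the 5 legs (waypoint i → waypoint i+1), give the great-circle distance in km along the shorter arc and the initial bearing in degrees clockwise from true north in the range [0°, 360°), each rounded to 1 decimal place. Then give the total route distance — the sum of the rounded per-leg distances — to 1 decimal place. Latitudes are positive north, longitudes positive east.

Leg 1: dist=12252.4 km, bearing=241.1°
Leg 2: dist=6869.7 km, bearing=113.5°
Leg 3: dist=9348.7 km, bearing=349.5°
Leg 4: dist=7858.6 km, bearing=308.9°
Leg 5: dist=5192.9 km, bearing=142.1°
Total: 41522.3 km

Leg 1: φ1=0.7156723, φ2=-0.6046205, Δφ=-1.3202927, Δλ=-1.5259099 rad; a=sin²(Δφ/2)+cosφ1·cosφ2·sin²(Δλ/2)=0.6725575145; c=2·atan2(√a, √(1-a))=1.923157668; dist=6371·c=12252.438 ≈ 12252.4 km; running total=12252.4 km
Leg 1 bearing: y=sinΔλ·cosφ2=-0.82188925, x=cosφ1·sinφ2-sinφ1·cosφ2·cosΔλ=-0.45320379; θ=atan2(y, x)=-118.8731° <0 so +360° → 241.1269° ≈ 241.1°
Leg 2: φ1=-0.6046205, φ2=-0.5924415, Δφ=0.0121789, Δλ=1.3410359 rad; a=sin²(Δφ/2)+cosφ1·cosφ2·sin²(Δλ/2)=0.2635733020; c=2·atan2(√a, √(1-a))=1.078270056; dist=6371·c=6869.659 ≈ 6869.7 km; running total=19122.1 km
Leg 2 bearing: y=sinΔλ·cosφ2=0.80777929, x=cosφ1·sinφ2-sinφ1·cosφ2·cosΔλ=-0.35199756; θ=atan2(y, x)=113.5456° ≈ 113.5°
Leg 3: φ1=-0.5924415, φ2=0.8534904, Δφ=1.4459320, Δλ=-0.2804430 rad; a=sin²(Δφ/2)+cosφ1·cosφ2·sin²(Δλ/2)=0.4483821567; c=2·atan2(√a, √(1-a))=1.467376381; dist=6371·c=9348.655 ≈ 9348.7 km; running total=28470.8 km
Leg 3 bearing: y=sinΔλ·cosφ2=-0.18194412, x=cosφ1·sinφ2-sinφ1·cosφ2·cosΔλ=0.97787460; θ=atan2(y, x)=-10.5400° <0 so +360° → 349.4600° ≈ 349.5°
Leg 4: φ1=0.8534904, φ2=0.6933757, Δφ=-0.1601148, Δλ=-1.8734661 rad; a=sin²(Δφ/2)+cosφ1·cosφ2·sin²(Δλ/2)=0.3345270455; c=2·atan2(√a, √(1-a))=1.233490533; dist=6371·c=7858.568 ≈ 7858.6 km; running total=36329.4 km
Leg 4 bearing: y=sinΔλ·cosφ2=-0.73413308, x=cosφ1·sinφ2-sinφ1·cosφ2·cosΔλ=0.59289411; θ=atan2(y, x)=-51.0753° <0 so +360° → 308.9247° ≈ 308.9°
Leg 5: φ1=0.6933757, φ2=-0.0036530, Δφ=-0.6970287, Δλ=0.4629276 rad; a=sin²(Δφ/2)+cosφ1·cosφ2·sin²(Δλ/2)=0.1570971495; c=2·atan2(√a, √(1-a))=0.815086145; dist=6371·c=5192.914 ≈ 5192.9 km; running total=41522.3 km
Leg 5 bearing: y=sinΔλ·cosφ2=0.44656654, x=cosφ1·sinφ2-sinφ1·cosφ2·cosΔλ=-0.57467283; θ=atan2(y, x)=142.1499° ≈ 142.1°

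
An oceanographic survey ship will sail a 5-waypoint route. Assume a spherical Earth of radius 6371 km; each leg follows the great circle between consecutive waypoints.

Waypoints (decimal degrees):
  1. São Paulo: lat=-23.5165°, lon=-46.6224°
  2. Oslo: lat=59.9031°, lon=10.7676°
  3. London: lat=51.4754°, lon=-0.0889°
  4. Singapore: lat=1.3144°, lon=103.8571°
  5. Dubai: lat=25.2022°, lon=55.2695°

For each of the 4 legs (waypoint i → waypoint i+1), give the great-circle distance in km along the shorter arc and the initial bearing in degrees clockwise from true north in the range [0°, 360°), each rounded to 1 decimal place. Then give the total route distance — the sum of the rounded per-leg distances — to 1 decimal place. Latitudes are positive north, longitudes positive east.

Leg 1: φ1=-0.4104404, φ2=1.0455063, Δφ=1.4559467, Δλ=1.0016445 rad; a=sin²(Δφ/2)+cosφ1·cosφ2·sin²(Δλ/2)=0.5487075768; c=2·atan2(√a, √(1-a))=1.668366216; dist=6371·c=10629.161 ≈ 10629.2 km; running total=10629.2 km
Leg 1 bearing: y=sinΔλ·cosφ2=0.42241233, x=cosφ1·sinφ2-sinφ1·cosφ2·cosΔλ=0.90115377; θ=atan2(y, x)=25.1147° ≈ 25.1°
Leg 2: φ1=1.0455063, φ2=0.8984152, Δφ=-0.1470911, Δλ=-0.1894817 rad; a=sin²(Δφ/2)+cosφ1·cosφ2·sin²(Δλ/2)=0.0081943093; c=2·atan2(√a, √(1-a))=0.181293021; dist=6371·c=1155.018 ≈ 1155.0 km; running total=11784.2 km
Leg 2 bearing: y=sinΔλ·cosφ2=-0.11731383, x=cosφ1·sinφ2-sinφ1·cosφ2·cosΔλ=-0.13691646; θ=atan2(y, x)=-139.4091° <0 so +360° → 220.5909° ≈ 220.6°
Leg 3: φ1=0.8984152, φ2=0.0229406, Δφ=-0.8754746, Δλ=1.8141999 rad; a=sin²(Δφ/2)+cosφ1·cosφ2·sin²(Δλ/2)=0.5660631231; c=2·atan2(√a, √(1-a))=1.703310054; dist=6371·c=10851.788 ≈ 10851.8 km; running total=22636.0 km
Leg 3 bearing: y=sinΔλ·cosφ2=0.97026793, x=cosφ1·sinφ2-sinφ1·cosφ2·cosΔλ=0.20278756; θ=atan2(y, x)=78.1950° ≈ 78.2°
Leg 4: φ1=0.0229406, φ2=0.4398614, Δφ=0.4169208, Δλ=-0.8480136 rad; a=sin²(Δφ/2)+cosφ1·cosφ2·sin²(Δλ/2)=0.1959404899; c=2·atan2(√a, √(1-a))=0.917107345; dist=6371·c=5842.891 ≈ 5842.9 km; running total=28478.9 km
Leg 4 bearing: y=sinΔλ·cosφ2=-0.67857901, x=cosφ1·sinφ2-sinφ1·cosφ2·cosΔλ=0.41197304; θ=atan2(y, x)=-58.7376° <0 so +360° → 301.2624° ≈ 301.3°

Leg 1: dist=10629.2 km, bearing=25.1°
Leg 2: dist=1155.0 km, bearing=220.6°
Leg 3: dist=10851.8 km, bearing=78.2°
Leg 4: dist=5842.9 km, bearing=301.3°
Total: 28478.9 km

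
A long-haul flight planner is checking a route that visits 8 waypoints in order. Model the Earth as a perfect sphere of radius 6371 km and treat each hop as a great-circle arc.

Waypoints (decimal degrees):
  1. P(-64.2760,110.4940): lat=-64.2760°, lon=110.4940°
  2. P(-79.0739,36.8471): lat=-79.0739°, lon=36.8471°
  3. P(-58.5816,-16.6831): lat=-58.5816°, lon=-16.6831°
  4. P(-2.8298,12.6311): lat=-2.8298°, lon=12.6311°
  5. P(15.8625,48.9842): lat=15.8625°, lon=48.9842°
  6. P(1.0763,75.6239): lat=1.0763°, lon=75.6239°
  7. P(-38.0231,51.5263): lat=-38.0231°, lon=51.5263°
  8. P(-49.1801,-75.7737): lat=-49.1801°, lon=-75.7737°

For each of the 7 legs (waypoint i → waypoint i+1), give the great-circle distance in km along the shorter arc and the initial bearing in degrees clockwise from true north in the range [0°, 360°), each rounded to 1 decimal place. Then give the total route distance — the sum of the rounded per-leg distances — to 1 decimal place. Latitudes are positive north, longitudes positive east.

Leg 1: dist=2758.4 km, bearing=205.7°
Leg 2: dist=2922.2 km, bearing=288.8°
Leg 3: dist=6700.3 km, bearing=34.3°
Leg 4: dist=4504.7 km, bearing=61.4°
Leg 5: dist=3351.6 km, bearing=116.8°
Leg 6: dist=5001.0 km, bearing=207.1°
Leg 7: dist=9021.8 km, bearing=211.8°
Total: 34260.0 km

Leg 1: φ1=-1.1218278, φ2=-1.3800999, Δφ=-0.2582721, Δλ=-1.2853809 rad; a=sin²(Δφ/2)+cosφ1·cosφ2·sin²(Δλ/2)=0.0461362624; c=2·atan2(√a, √(1-a))=0.432960850; dist=6371·c=2758.394 ≈ 2758.4 km; running total=2758.4 km
Leg 1 bearing: y=sinΔλ·cosφ2=-0.18187474, x=cosφ1·sinφ2-sinφ1·cosφ2·cosΔλ=-0.37809048; θ=atan2(y, x)=-154.3108° <0 so +360° → 205.6892° ≈ 205.7°
Leg 2: φ1=-1.3800999, φ2=-1.0224418, Δφ=0.3576581, Δλ=-0.9342782 rad; a=sin²(Δφ/2)+cosφ1·cosφ2·sin²(Δλ/2)=0.0516781906; c=2·atan2(√a, √(1-a))=0.458666696; dist=6371·c=2922.166 ≈ 2922.2 km; running total=5680.6 km
Leg 2 bearing: y=sinΔλ·cosφ2=-0.41920087, x=cosφ1·sinφ2-sinφ1·cosφ2·cosΔλ=0.14248106; θ=atan2(y, x)=-71.2278° <0 so +360° → 288.7722° ≈ 288.8°
Leg 3: φ1=-1.0224418, φ2=-0.0493893, Δφ=0.9730525, Δλ=0.5116293 rad; a=sin²(Δφ/2)+cosφ1·cosφ2·sin²(Δλ/2)=0.2519455437; c=2·atan2(√a, √(1-a))=1.051684794; dist=6371·c=6700.284 ≈ 6700.3 km; running total=12380.9 km
Leg 3 bearing: y=sinΔλ·cosφ2=0.48900155, x=cosφ1·sinφ2-sinφ1·cosφ2·cosΔλ=0.71746319; θ=atan2(y, x)=34.2772° ≈ 34.3°
Leg 4: φ1=-0.0493893, φ2=0.2768529, Δφ=0.3262422, Δλ=0.6344813 rad; a=sin²(Δφ/2)+cosφ1·cosφ2·sin²(Δλ/2)=0.1198640027; c=2·atan2(√a, √(1-a))=0.707064607; dist=6371·c=4504.709 ≈ 4504.7 km; running total=16885.6 km
Leg 4 bearing: y=sinΔλ·cosφ2=0.57018778, x=cosφ1·sinφ2-sinφ1·cosφ2·cosΔλ=0.31124329; θ=atan2(y, x)=61.3716° ≈ 61.4°
Leg 5: φ1=0.2768529, φ2=0.0187850, Δφ=-0.2580679, Δλ=0.4649505 rad; a=sin²(Δφ/2)+cosφ1·cosφ2·sin²(Δλ/2)=0.0676054701; c=2·atan2(√a, √(1-a))=0.526066194; dist=6371·c=3351.568 ≈ 3351.6 km; running total=20237.2 km
Leg 5 bearing: y=sinΔλ·cosφ2=0.44829943, x=cosφ1·sinφ2-sinφ1·cosφ2·cosΔλ=-0.22620235; θ=atan2(y, x)=116.7745° ≈ 116.8°
Leg 6: φ1=0.0187850, φ2=-0.6636283, Δφ=-0.6824133, Δλ=-0.4205825 rad; a=sin²(Δφ/2)+cosφ1·cosφ2·sin²(Δλ/2)=0.1462936834; c=2·atan2(√a, √(1-a))=0.784965530; dist=6371·c=5001.015 ≈ 5001.0 km; running total=25238.2 km
Leg 6 bearing: y=sinΔλ·cosφ2=-0.32163729, x=cosφ1·sinφ2-sinφ1·cosφ2·cosΔλ=-0.62937812; θ=atan2(y, x)=-152.9312° <0 so +360° → 207.0688° ≈ 207.1°
Leg 7: φ1=-0.6636283, φ2=-0.8583547, Δφ=-0.1947264, Δλ=-2.2218041 rad; a=sin²(Δφ/2)+cosφ1·cosφ2·sin²(Δλ/2)=0.4229493846; c=2·atan2(√a, √(1-a))=1.416078573; dist=6371·c=9021.837 ≈ 9021.8 km; running total=34260.0 km
Leg 7 bearing: y=sinΔλ·cosφ2=-0.51998788, x=cosφ1·sinφ2-sinφ1·cosφ2·cosΔλ=-0.84015797; θ=atan2(y, x)=-148.2459° <0 so +360° → 211.7541° ≈ 211.8°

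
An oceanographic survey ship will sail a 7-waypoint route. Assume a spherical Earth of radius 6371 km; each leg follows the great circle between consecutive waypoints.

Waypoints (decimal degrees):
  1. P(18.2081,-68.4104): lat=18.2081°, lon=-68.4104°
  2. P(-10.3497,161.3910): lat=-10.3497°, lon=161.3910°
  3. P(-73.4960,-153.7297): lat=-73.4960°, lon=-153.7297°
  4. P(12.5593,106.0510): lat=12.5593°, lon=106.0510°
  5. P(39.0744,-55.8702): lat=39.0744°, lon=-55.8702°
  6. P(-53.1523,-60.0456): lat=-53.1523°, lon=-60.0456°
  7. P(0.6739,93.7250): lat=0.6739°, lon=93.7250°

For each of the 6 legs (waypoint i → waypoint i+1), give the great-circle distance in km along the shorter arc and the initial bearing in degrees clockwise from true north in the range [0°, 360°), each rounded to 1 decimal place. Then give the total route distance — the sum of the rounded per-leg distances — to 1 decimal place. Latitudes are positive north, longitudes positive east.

Leg 1: dist=14593.8 km, bearing=272.1°
Leg 2: dist=7591.0 km, bearing=167.5°
Leg 3: dist=11668.0 km, bearing=263.8°
Leg 4: dist=13975.1 km, bearing=342.7°
Leg 5: dist=10263.0 km, bearing=182.5°
Leg 6: dist=13697.3 km, bearing=148.1°
Total: 71788.2 km

Leg 1: φ1=0.3177913, φ2=-0.1806363, Δφ=-0.4984276, Δλ=4.0107911 rad; a=sin²(Δφ/2)+cosφ1·cosφ2·sin²(Δλ/2)=0.8296408186; c=2·atan2(√a, √(1-a))=2.290659285; dist=6371·c=14593.790 ≈ 14593.8 km; running total=14593.8 km
Leg 1 bearing: y=sinΔλ·cosφ2=-0.75138425, x=cosφ1·sinφ2-sinφ1·cosφ2·cosΔλ=0.02773855; θ=atan2(y, x)=-87.8858° <0 so +360° → 272.1142° ≈ 272.1°
Leg 2: φ1=-0.1806363, φ2=-1.2827472, Δφ=-1.1021108, Δλ=-5.4998938 rad; a=sin²(Δφ/2)+cosφ1·cosφ2·sin²(Δλ/2)=0.3148611120; c=2·atan2(√a, √(1-a))=1.191488293; dist=6371·c=7590.972 ≈ 7591.0 km; running total=22184.8 km
Leg 2 bearing: y=sinΔλ·cosφ2=0.20045289, x=cosφ1·sinφ2-sinφ1·cosφ2·cosΔλ=-0.90703528; θ=atan2(y, x)=167.5381° ≈ 167.5°
Leg 3: φ1=-1.2827472, φ2=0.2192011, Δφ=1.5019483, Δλ=4.5340285 rad; a=sin²(Δφ/2)+cosφ1·cosφ2·sin²(Δλ/2)=0.6288428919; c=2·atan2(√a, √(1-a))=1.831422660; dist=6371·c=11667.994 ≈ 11668.0 km; running total=33852.8 km
Leg 3 bearing: y=sinΔλ·cosφ2=-0.96058698, x=cosφ1·sinφ2-sinφ1·cosφ2·cosΔλ=-0.10426261; θ=atan2(y, x)=-96.1947° <0 so +360° → 263.8053° ≈ 263.8°
Leg 4: φ1=0.2192011, φ2=0.6819769, Δφ=0.4627758, Δλ=-2.8260581 rad; a=sin²(Δφ/2)+cosφ1·cosφ2·sin²(Δλ/2)=0.7916384950; c=2·atan2(√a, √(1-a))=2.193553545; dist=6371·c=13975.130 ≈ 13975.1 km; running total=47827.9 km
Leg 4 bearing: y=sinΔλ·cosφ2=-0.24091380, x=cosφ1·sinφ2-sinφ1·cosφ2·cosΔλ=0.77572450; θ=atan2(y, x)=-17.2530° <0 so +360° → 342.7470° ≈ 342.7°
Leg 5: φ1=0.6819769, φ2=-0.9276826, Δφ=-1.6096596, Δλ=-0.0728745 rad; a=sin²(Δφ/2)+cosφ1·cosφ2·sin²(Δλ/2)=0.5200445648; c=2·atan2(√a, √(1-a))=1.610896202; dist=6371·c=10263.020 ≈ 10263.0 km; running total=58090.9 km
Leg 5 bearing: y=sinΔλ·cosφ2=-0.04366343, x=cosφ1·sinφ2-sinφ1·cosφ2·cosΔλ=-0.99824164; θ=atan2(y, x)=-177.4955° <0 so +360° → 182.5045° ≈ 182.5°
Leg 6: φ1=-0.9276826, φ2=0.0117618, Δφ=0.9394444, Δλ=2.6838033 rad; a=sin²(Δφ/2)+cosφ1·cosφ2·sin²(Δλ/2)=0.7736578421; c=2·atan2(√a, √(1-a))=2.149949838; dist=6371·c=13697.330 ≈ 13697.3 km; running total=71788.2 km
Leg 6 bearing: y=sinΔλ·cosφ2=0.44193563, x=cosφ1·sinφ2-sinφ1·cosφ2·cosΔλ=-0.71073092; θ=atan2(y, x)=148.1265° ≈ 148.1°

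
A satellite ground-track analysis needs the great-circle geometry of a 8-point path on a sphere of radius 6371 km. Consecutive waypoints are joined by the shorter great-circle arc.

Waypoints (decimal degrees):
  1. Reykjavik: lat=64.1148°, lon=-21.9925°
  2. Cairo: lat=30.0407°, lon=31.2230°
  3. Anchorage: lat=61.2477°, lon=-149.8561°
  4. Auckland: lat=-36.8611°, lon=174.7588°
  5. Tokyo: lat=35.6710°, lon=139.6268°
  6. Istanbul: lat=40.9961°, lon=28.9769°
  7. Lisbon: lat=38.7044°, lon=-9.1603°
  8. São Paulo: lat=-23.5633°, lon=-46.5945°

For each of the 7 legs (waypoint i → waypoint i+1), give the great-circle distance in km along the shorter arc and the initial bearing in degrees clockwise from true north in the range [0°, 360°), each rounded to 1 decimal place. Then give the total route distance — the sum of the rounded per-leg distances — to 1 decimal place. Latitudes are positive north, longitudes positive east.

Leg 1: dist=5272.2 km, bearing=109.7°
Leg 2: dist=9863.8 km, bearing=0.5°
Leg 3: dist=11369.5 km, bearing=208.3°
Leg 4: dist=8843.1 km, bearing=331.6°
Leg 5: dist=8943.1 km, bearing=314.3°
Leg 6: dist=3239.7 km, bearing=278.2°
Leg 7: dist=7945.6 km, bearing=216.0°
Total: 55477.0 km

Leg 1: φ1=1.1190144, φ2=0.5243091, Δφ=-0.5947052, Δλ=0.9287857 rad; a=sin²(Δφ/2)+cosφ1·cosφ2·sin²(Δλ/2)=0.1616536087; c=2·atan2(√a, √(1-a))=0.827534900; dist=6371·c=5272.225 ≈ 5272.2 km; running total=5272.2 km
Leg 1 bearing: y=sinΔλ·cosφ2=0.69330939, x=cosφ1·sinφ2-sinφ1·cosφ2·cosΔλ=-0.24780832; θ=atan2(y, x)=109.6683° ≈ 109.7°
Leg 2: φ1=0.5243091, φ2=1.0689740, Δφ=0.5446649, Δλ=-3.1604265 rad; a=sin²(Δφ/2)+cosφ1·cosφ2·sin²(Δλ/2)=0.4887206112; c=2·atan2(√a, √(1-a))=1.548235635; dist=6371·c=9863.809 ≈ 9863.8 km; running total=15136.0 km
Leg 2 bearing: y=sinΔλ·cosφ2=0.00905900, x=cosφ1·sinφ2-sinφ1·cosφ2·cosΔλ=0.99970447; θ=atan2(y, x)=0.5192° ≈ 0.5°
Leg 3: φ1=1.0689740, φ2=-0.6433476, Δφ=-1.7123216, Δλ=5.6655988 rad; a=sin²(Δφ/2)+cosφ1·cosφ2·sin²(Δλ/2)=0.6060729401; c=2·atan2(√a, √(1-a))=1.784566628; dist=6371·c=11369.474 ≈ 11369.5 km; running total=26505.5 km
Leg 3 bearing: y=sinΔλ·cosφ2=-0.46330868, x=cosφ1·sinφ2-sinφ1·cosφ2·cosΔλ=-0.86042965; θ=atan2(y, x)=-151.6992° <0 so +360° → 208.3008° ≈ 208.3°
Leg 4: φ1=-0.6433476, φ2=0.6225764, Δφ=1.2659240, Δλ=-0.6131691 rad; a=sin²(Δφ/2)+cosφ1·cosφ2·sin²(Δλ/2)=0.4091180224; c=2·atan2(√a, √(1-a))=1.388016335; dist=6371·c=8843.052 ≈ 8843.1 km; running total=35348.6 km
Leg 4 bearing: y=sinΔλ·cosφ2=-0.46749320, x=cosφ1·sinφ2-sinφ1·cosφ2·cosΔλ=0.86510807; θ=atan2(y, x)=-28.3862° <0 so +360° → 331.6138° ≈ 331.6°
Leg 5: φ1=0.6225764, φ2=0.7155169, Δφ=0.0929405, Δλ=-1.9312051 rad; a=sin²(Δφ/2)+cosφ1·cosφ2·sin²(Δλ/2)=0.4168461877; c=2·atan2(√a, √(1-a))=1.403712372; dist=6371·c=8943.052 ≈ 8943.1 km; running total=44291.7 km
Leg 5 bearing: y=sinΔλ·cosφ2=-0.70626335, x=cosφ1·sinφ2-sinφ1·cosφ2·cosΔλ=0.68813796; θ=atan2(y, x)=-45.7447° <0 so +360° → 314.2553° ≈ 314.3°
Leg 6: φ1=0.7155169, φ2=0.6755192, Δφ=-0.0399977, Δλ=-0.6656197 rad; a=sin²(Δφ/2)+cosφ1·cosφ2·sin²(Δλ/2)=0.0632652384; c=2·atan2(√a, √(1-a))=0.508512874; dist=6371·c=3239.736 ≈ 3239.7 km; running total=47531.4 km
Leg 6 bearing: y=sinΔλ·cosφ2=-0.48192255, x=cosφ1·sinφ2-sinφ1·cosφ2·cosΔλ=0.06929394; θ=atan2(y, x)=-81.8177° <0 so +360° → 278.1823° ≈ 278.2°
Leg 7: φ1=0.6755192, φ2=-0.4112572, Δφ=-1.0867764, Δλ=-0.6533500 rad; a=sin²(Δφ/2)+cosφ1·cosφ2·sin²(Δλ/2)=0.3409881437; c=2·atan2(√a, √(1-a))=1.247152080; dist=6371·c=7945.606 ≈ 7945.6 km; running total=55477.0 km
Leg 7 bearing: y=sinΔλ·cosφ2=-0.55716677, x=cosφ1·sinφ2-sinφ1·cosφ2·cosΔλ=-0.76708937; θ=atan2(y, x)=-144.0076° <0 so +360° → 215.9924° ≈ 216.0°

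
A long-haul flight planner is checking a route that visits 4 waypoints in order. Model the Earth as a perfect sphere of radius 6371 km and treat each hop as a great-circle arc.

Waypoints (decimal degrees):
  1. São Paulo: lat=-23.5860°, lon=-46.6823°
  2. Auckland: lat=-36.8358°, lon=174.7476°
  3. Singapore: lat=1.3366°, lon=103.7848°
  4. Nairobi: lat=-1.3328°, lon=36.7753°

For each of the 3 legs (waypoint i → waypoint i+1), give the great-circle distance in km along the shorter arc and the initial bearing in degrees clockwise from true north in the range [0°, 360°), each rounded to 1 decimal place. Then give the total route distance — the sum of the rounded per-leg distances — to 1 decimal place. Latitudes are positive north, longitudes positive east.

Leg 1: dist=12016.1 km, bearing=213.9°
Leg 2: dist=8417.4 km, bearing=282.8°
Leg 3: dist=7456.3 km, bearing=268.0°
Total: 27889.8 km

Leg 1: φ1=-0.4116534, φ2=-0.6429060, Δφ=-0.2312526, Δλ=3.8646808 rad; a=sin²(Δφ/2)+cosφ1·cosφ2·sin²(Δλ/2)=0.6550326901; c=2·atan2(√a, √(1-a))=1.886058128; dist=6371·c=12016.076 ≈ 12016.1 km; running total=12016.1 km
Leg 1 bearing: y=sinΔλ·cosφ2=-0.52959876, x=cosφ1·sinφ2-sinφ1·cosφ2·cosΔλ=-0.78954709; θ=atan2(y, x)=-146.1478° <0 so +360° → 213.8522° ≈ 213.9°
Leg 2: φ1=-0.6429060, φ2=0.0233281, Δφ=0.6662341, Δλ=-1.2385345 rad; a=sin²(Δφ/2)+cosφ1·cosφ2·sin²(Δλ/2)=0.3764967464; c=2·atan2(√a, √(1-a))=1.321206510; dist=6371·c=8417.407 ≈ 8417.4 km; running total=20433.5 km
Leg 2 bearing: y=sinΔλ·cosφ2=-0.94504979, x=cosφ1·sinφ2-sinφ1·cosφ2·cosΔλ=0.21416974; θ=atan2(y, x)=-77.2312° <0 so +360° → 282.7688° ≈ 282.8°
Leg 3: φ1=0.0233281, φ2=-0.0232617, Δφ=-0.0465898, Δλ=-1.1695364 rad; a=sin²(Δφ/2)+cosφ1·cosφ2·sin²(Δλ/2)=0.3050879833; c=2·atan2(√a, √(1-a))=1.170355825; dist=6371·c=7456.337 ≈ 7456.3 km; running total=27889.8 km
Leg 3 bearing: y=sinΔλ·cosφ2=-0.92032057, x=cosφ1·sinφ2-sinφ1·cosφ2·cosΔλ=-0.03236147; θ=atan2(y, x)=-92.0139° <0 so +360° → 267.9861° ≈ 268.0°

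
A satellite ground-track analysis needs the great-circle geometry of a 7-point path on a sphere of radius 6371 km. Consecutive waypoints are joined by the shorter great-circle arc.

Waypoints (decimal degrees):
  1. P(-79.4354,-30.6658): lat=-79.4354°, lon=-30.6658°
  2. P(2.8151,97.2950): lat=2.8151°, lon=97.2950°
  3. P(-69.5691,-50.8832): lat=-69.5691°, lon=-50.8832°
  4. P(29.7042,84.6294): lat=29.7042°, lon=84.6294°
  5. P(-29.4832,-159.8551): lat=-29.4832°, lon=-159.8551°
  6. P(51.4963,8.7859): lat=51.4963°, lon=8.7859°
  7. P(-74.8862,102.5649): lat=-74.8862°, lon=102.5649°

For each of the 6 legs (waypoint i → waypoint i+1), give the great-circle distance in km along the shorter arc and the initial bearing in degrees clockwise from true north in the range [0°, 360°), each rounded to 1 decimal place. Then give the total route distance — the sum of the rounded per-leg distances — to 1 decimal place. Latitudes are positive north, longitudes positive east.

Leg 1: dist=11037.3 km, bearing=127.1°
Leg 2: dist=12233.2 km, bearing=191.3°
Leg 3: dist=14777.3 km, bearing=123.8°
Leg 4: dist=13868.3 km, bearing=107.1°
Leg 5: dist=17392.8 km, bearing=17.8°
Leg 6: dist=15568.8 km, bearing=156.1°
Total: 84877.7 km

Leg 1: φ1=-1.3864093, φ2=0.0491328, Δφ=1.4355420, Δλ=2.2333373 rad; a=sin²(Δφ/2)+cosφ1·cosφ2·sin²(Δλ/2)=0.5804616741; c=2·atan2(√a, √(1-a))=1.732422450; dist=6371·c=11037.263 ≈ 11037.3 km; running total=11037.3 km
Leg 1 bearing: y=sinΔλ·cosφ2=0.78748033, x=cosφ1·sinφ2-sinφ1·cosφ2·cosΔλ=-0.59496085; θ=atan2(y, x)=127.0719° ≈ 127.1°
Leg 2: φ1=0.0491328, φ2=-1.2142099, Δφ=-1.2633426, Δλ=-2.5861975 rad; a=sin²(Δφ/2)+cosφ1·cosφ2·sin²(Δλ/2)=0.6711369695; c=2·atan2(√a, √(1-a))=1.920132274; dist=6371·c=12233.163 ≈ 12233.2 km; running total=23270.5 km
Leg 2 bearing: y=sinΔλ·cosφ2=-0.18406127, x=cosφ1·sinφ2-sinφ1·cosφ2·cosΔλ=-0.92139568; θ=atan2(y, x)=-168.7031° <0 so +360° → 191.2969° ≈ 191.3°
Leg 3: φ1=-1.2142099, φ2=0.5184361, Δφ=1.7326459, Δλ=2.3651410 rad; a=sin²(Δφ/2)+cosφ1·cosφ2·sin²(Δλ/2)=0.8403301101; c=2·atan2(√a, √(1-a))=2.319459787; dist=6371·c=14777.278 ≈ 14777.3 km; running total=38047.8 km
Leg 3 bearing: y=sinΔλ·cosφ2=0.60867016, x=cosφ1·sinφ2-sinφ1·cosφ2·cosΔλ=-0.40770369; θ=atan2(y, x)=123.8152° ≈ 123.8°
Leg 4: φ1=0.5184361, φ2=-0.5145789, Δφ=-1.0330150, Δλ=-4.2670595 rad; a=sin²(Δφ/2)+cosφ1·cosφ2·sin²(Δλ/2)=0.7847898449; c=2·atan2(√a, √(1-a))=2.176790725; dist=6371·c=13868.334 ≈ 13868.3 km; running total=51916.1 km
Leg 4 bearing: y=sinΔλ·cosφ2=0.78559912, x=cosφ1·sinφ2-sinφ1·cosφ2·cosΔλ=-0.24168782; θ=atan2(y, x)=107.1004° ≈ 107.1°
Leg 5: φ1=-0.5145789, φ2=0.8987800, Δφ=1.4133589, Δλ=2.9433407 rad; a=sin²(Δφ/2)+cosφ1·cosφ2·sin²(Δλ/2)=0.9582413993; c=2·atan2(√a, √(1-a))=2.729994964; dist=6371·c=17392.798 ≈ 17392.8 km; running total=69308.9 km
Leg 5 bearing: y=sinΔλ·cosφ2=0.12261784, x=cosφ1·sinφ2-sinφ1·cosφ2·cosΔλ=0.38082036; θ=atan2(y, x)=17.8477° ≈ 17.8°
Leg 6: φ1=0.8987800, φ2=-1.3070108, Δφ=-2.2057907, Δλ=1.6367523 rad; a=sin²(Δφ/2)+cosφ1·cosφ2·sin²(Δλ/2)=0.8830987088; c=2·atan2(√a, √(1-a))=2.443698973; dist=6371·c=15568.806 ≈ 15568.8 km; running total=84877.7 km
Leg 6 bearing: y=sinΔλ·cosφ2=0.26017012, x=cosφ1·sinφ2-sinφ1·cosφ2·cosΔλ=-0.58758236; θ=atan2(y, x)=156.1172° ≈ 156.1°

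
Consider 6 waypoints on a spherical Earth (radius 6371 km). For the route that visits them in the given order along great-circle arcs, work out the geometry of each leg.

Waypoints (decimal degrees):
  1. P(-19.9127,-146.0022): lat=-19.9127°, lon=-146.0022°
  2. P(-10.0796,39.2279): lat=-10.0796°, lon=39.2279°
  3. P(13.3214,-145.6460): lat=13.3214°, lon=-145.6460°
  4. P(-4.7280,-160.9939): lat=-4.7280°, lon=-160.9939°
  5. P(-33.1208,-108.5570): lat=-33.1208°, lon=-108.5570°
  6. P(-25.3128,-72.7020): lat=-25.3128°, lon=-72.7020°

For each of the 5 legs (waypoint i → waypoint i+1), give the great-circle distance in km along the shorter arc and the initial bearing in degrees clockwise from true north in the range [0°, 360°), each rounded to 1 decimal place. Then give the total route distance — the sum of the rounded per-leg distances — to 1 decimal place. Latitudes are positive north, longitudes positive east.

Leg 1: dist=16631.3 km, bearing=190.2°
Leg 2: dist=19373.6 km, bearing=55.3°
Leg 3: dist=2626.7 km, bearing=221.2°
Leg 4: dist=6267.6 km, bearing=127.1°
Leg 5: dist=3567.7 km, bearing=85.4°
Total: 48466.9 km

Leg 1: φ1=-0.3475422, φ2=-0.1759222, Δφ=0.1716200, Δλ=3.2328751 rad; a=sin²(Δφ/2)+cosφ1·cosφ2·sin²(Δλ/2)=0.9311192860; c=2·atan2(√a, √(1-a))=2.610469178; dist=6371·c=16631.299 ≈ 16631.3 km; running total=16631.3 km
Leg 1 bearing: y=sinΔλ·cosφ2=-0.08974881, x=cosφ1·sinφ2-sinφ1·cosφ2·cosΔλ=-0.49848751; θ=atan2(y, x)=-169.7937° <0 so +360° → 190.2063° ≈ 190.2°
Leg 2: φ1=-0.1759222, φ2=0.2325023, Δφ=0.4084245, Δλ=-3.2266583 rad; a=sin²(Δφ/2)+cosφ1·cosφ2·sin²(Δλ/2)=0.9974677390; c=2·atan2(√a, √(1-a))=3.040906977; dist=6371·c=19373.618 ≈ 19373.6 km; running total=36004.9 km
Leg 2 bearing: y=sinΔλ·cosφ2=0.08267694, x=cosφ1·sinφ2-sinφ1·cosφ2·cosΔλ=0.05716571; θ=atan2(y, x)=55.3387° ≈ 55.3°
Leg 3: φ1=0.2325023, φ2=-0.0825192, Δφ=-0.3150215, Δλ=-0.2678714 rad; a=sin²(Δφ/2)+cosφ1·cosφ2·sin²(Δλ/2)=0.0418980485; c=2·atan2(√a, √(1-a))=0.412294244; dist=6371·c=2626.727 ≈ 2626.7 km; running total=38631.6 km
Leg 3 bearing: y=sinΔλ·cosφ2=-0.26377870, x=cosφ1·sinφ2-sinφ1·cosφ2·cosΔλ=-0.30164749; θ=atan2(y, x)=-138.8316° <0 so +360° → 221.1684° ≈ 221.2°
Leg 4: φ1=-0.0825192, φ2=-0.5780670, Δφ=-0.4955478, Δλ=0.9151966 rad; a=sin²(Δφ/2)+cosφ1·cosφ2·sin²(Δλ/2)=0.2230590020; c=2·atan2(√a, √(1-a))=0.983776756; dist=6371·c=6267.642 ≈ 6267.6 km; running total=44899.2 km
Leg 4 bearing: y=sinΔλ·cosφ2=0.66388771, x=cosφ1·sinφ2-sinφ1·cosφ2·cosΔλ=-0.50246178; θ=atan2(y, x)=127.1202° ≈ 127.1°
Leg 5: φ1=-0.5780670, φ2=-0.4417917, Δφ=0.1362753, Δλ=0.6257878 rad; a=sin²(Δφ/2)+cosφ1·cosφ2·sin²(Δλ/2)=0.0763707761; c=2·atan2(√a, √(1-a))=0.559993718; dist=6371·c=3567.720 ≈ 3567.7 km; running total=48466.9 km
Leg 5 bearing: y=sinΔλ·cosφ2=0.52949773, x=cosφ1·sinφ2-sinφ1·cosφ2·cosΔλ=0.04225247; θ=atan2(y, x)=85.4376° ≈ 85.4°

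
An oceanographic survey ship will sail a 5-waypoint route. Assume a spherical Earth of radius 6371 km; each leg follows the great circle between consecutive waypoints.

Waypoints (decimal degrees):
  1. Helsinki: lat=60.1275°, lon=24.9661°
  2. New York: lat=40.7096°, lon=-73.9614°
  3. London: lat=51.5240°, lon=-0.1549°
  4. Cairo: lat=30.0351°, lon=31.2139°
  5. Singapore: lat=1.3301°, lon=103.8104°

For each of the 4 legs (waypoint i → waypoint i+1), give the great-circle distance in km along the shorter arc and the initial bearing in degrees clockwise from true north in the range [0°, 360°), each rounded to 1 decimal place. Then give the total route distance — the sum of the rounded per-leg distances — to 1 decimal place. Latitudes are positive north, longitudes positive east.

Leg 1: φ1=1.0494228, φ2=0.7105166, Δφ=-0.3389063, Δλ=-1.7266106 rad; a=sin²(Δφ/2)+cosφ1·cosφ2·sin²(Δλ/2)=0.2465109824; c=2·atan2(√a, √(1-a))=1.039121093; dist=6371·c=6620.240 ≈ 6620.2 km; running total=6620.2 km
Leg 1 bearing: y=sinΔλ·cosφ2=-0.74884197, x=cosφ1·sinφ2-sinφ1·cosφ2·cosΔλ=0.42685944; θ=atan2(y, x)=-60.3157° <0 so +360° → 299.6843° ≈ 299.7°
Leg 2: φ1=0.7105166, φ2=0.8992634, Δφ=0.1887469, Δλ=1.2881664 rad; a=sin²(Δφ/2)+cosφ1·cosφ2·sin²(Δλ/2)=0.1789314803; c=2·atan2(√a, √(1-a))=0.873513583; dist=6371·c=5565.155 ≈ 5565.2 km; running total=12185.4 km
Leg 2 bearing: y=sinΔλ·cosφ2=0.59750171, x=cosφ1·sinφ2-sinφ1·cosφ2·cosΔλ=0.48026215; θ=atan2(y, x)=51.2082° ≈ 51.2°
Leg 3: φ1=0.8992634, φ2=0.5242114, Δφ=-0.3750521, Δλ=0.5474888 rad; a=sin²(Δφ/2)+cosφ1·cosφ2·sin²(Δλ/2)=0.0741209643; c=2·atan2(√a, √(1-a))=0.551464617; dist=6371·c=3513.381 ≈ 3513.4 km; running total=15698.8 km
Leg 3 bearing: y=sinΔλ·cosφ2=0.45064546, x=cosφ1·sinφ2-sinφ1·cosφ2·cosΔλ=-0.26725804; θ=atan2(y, x)=120.6703° ≈ 120.7°
Leg 4: φ1=0.5242114, φ2=0.0232146, Δφ=-0.5009968, Δλ=1.2670480 rad; a=sin²(Δφ/2)+cosφ1·cosφ2·sin²(Δλ/2)=0.3647577236; c=2·atan2(√a, √(1-a))=1.296900017; dist=6371·c=8262.550 ≈ 8262.6 km; running total=23961.4 km
Leg 4 bearing: y=sinΔλ·cosφ2=0.95396495, x=cosφ1·sinφ2-sinφ1·cosφ2·cosΔλ=-0.12957232; θ=atan2(y, x)=97.7349° ≈ 97.7°

Leg 1: dist=6620.2 km, bearing=299.7°
Leg 2: dist=5565.2 km, bearing=51.2°
Leg 3: dist=3513.4 km, bearing=120.7°
Leg 4: dist=8262.6 km, bearing=97.7°
Total: 23961.4 km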